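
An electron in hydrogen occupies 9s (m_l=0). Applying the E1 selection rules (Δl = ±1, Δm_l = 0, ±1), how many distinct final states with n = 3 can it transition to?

3

E1 requires Δl = ±1, so l_f ∈ {-1, 1}; with 0 ≤ l_f ≤ n_f−1 = 2, the allowed l_f values are {1}.
For l_f = 1: m_f ∈ {m_i−1, m_i, m_i+1} ∩ [−1, 1] = {-1, 0, 1} → 3 states.
Total: 3.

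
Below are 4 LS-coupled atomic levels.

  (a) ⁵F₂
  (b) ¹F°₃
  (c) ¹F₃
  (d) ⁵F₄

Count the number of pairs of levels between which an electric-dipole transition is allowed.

(a)–(b): forbidden (ΔS).
(a)–(c): forbidden (parity, ΔS).
(a)–(d): forbidden (parity, ΔJ).
(b)–(c): allowed.
(b)–(d): forbidden (ΔS).
(c)–(d): forbidden (parity, ΔS).
Allowed pairs: 1 of 6.

1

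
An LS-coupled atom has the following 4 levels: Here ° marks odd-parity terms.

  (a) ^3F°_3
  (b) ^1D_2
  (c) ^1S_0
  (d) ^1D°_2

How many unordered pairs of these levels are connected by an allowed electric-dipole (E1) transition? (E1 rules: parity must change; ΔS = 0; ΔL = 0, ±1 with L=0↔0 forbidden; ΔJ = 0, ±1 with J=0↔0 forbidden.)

(a)–(b): forbidden (ΔS).
(a)–(c): forbidden (ΔS, ΔL, ΔJ).
(a)–(d): forbidden (parity, ΔS).
(b)–(c): forbidden (parity, ΔL, ΔJ).
(b)–(d): allowed.
(c)–(d): forbidden (ΔL, ΔJ).
Allowed pairs: 1 of 6.

1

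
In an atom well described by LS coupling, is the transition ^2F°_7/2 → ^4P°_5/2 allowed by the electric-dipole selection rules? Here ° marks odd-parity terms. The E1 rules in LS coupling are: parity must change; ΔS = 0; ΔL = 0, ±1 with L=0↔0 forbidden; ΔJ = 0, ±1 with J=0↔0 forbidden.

Initial level: S=1/2, L=3, J=7/2, parity odd. Final level: S=3/2, L=1, J=5/2, parity odd.
ΔL = 0, ±1 (not L=0↔0): L: 3 → 1, ΔL = -2 — violated.
ΔJ = 0, ±1 (not J=0↔0): J: 7/2 → 5/2, ΔJ = -1 — satisfied.
Parity must change: odd → odd — violated.
ΔS = 0: S: 1/2 → 3/2 — violated.
Rule(s) violated: parity, ΔS, ΔL.

forbidden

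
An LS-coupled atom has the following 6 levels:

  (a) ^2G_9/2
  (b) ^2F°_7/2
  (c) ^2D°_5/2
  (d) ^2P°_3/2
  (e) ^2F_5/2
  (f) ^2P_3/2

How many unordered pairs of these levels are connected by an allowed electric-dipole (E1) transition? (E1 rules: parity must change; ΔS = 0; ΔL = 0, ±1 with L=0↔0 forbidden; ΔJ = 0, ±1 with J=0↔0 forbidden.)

(a)–(b): allowed.
(a)–(c): forbidden (ΔL, ΔJ).
(a)–(d): forbidden (ΔL, ΔJ).
(a)–(e): forbidden (parity, ΔJ).
(a)–(f): forbidden (parity, ΔL, ΔJ).
(b)–(c): forbidden (parity).
(b)–(d): forbidden (parity, ΔL, ΔJ).
(b)–(e): allowed.
(b)–(f): forbidden (ΔL, ΔJ).
(c)–(d): forbidden (parity).
(c)–(e): allowed.
(c)–(f): allowed.
(d)–(e): forbidden (ΔL).
(d)–(f): allowed.
(e)–(f): forbidden (parity, ΔL).
Allowed pairs: 5 of 15.

5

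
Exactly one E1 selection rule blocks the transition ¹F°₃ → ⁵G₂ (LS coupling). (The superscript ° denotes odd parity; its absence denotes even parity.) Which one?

Initial level: S=0, L=3, J=3, parity odd. Final level: S=2, L=4, J=2, parity even.
Parity must change: odd → even — passes.
ΔS = 0: S: 0 → 2 — fails.
ΔL = 0, ±1 (not L=0↔0): L: 3 → 4, ΔL = +1 — passes.
ΔJ = 0, ±1 (not J=0↔0): J: 3 → 2, ΔJ = -1 — passes.

the ΔS = 0 rule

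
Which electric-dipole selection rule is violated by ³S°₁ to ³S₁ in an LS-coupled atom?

Parity must change: odd → even — passes.
ΔS = 0: S: 1 → 1 — passes.
ΔL = 0, ±1 (not L=0↔0): L: 0 → 0, ΔL = +0 — fails.
ΔJ = 0, ±1 (not J=0↔0): J: 1 → 1, ΔJ = +0 — passes.

the L=0 ↔ L=0 exclusion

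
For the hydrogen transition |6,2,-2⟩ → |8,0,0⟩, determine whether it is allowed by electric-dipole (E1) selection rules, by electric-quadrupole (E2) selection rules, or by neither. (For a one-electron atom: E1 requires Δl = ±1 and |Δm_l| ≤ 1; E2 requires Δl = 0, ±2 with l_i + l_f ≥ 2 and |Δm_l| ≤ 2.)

E2

Δl = 0 − 2 = -2; l_i + l_f = 2.
Δm_l = +2.
E1 (Δl = ±1, |Δm_l| ≤ 1): not satisfied.
E2 (Δl = 0,±2, l_i+l_f ≥ 2, |Δm_l| ≤ 2): satisfied.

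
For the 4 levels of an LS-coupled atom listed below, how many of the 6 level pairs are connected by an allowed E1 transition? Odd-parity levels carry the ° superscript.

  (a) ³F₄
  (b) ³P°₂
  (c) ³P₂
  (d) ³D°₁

2

(a)–(b): forbidden (ΔL, ΔJ).
(a)–(c): forbidden (parity, ΔL, ΔJ).
(a)–(d): forbidden (ΔJ).
(b)–(c): allowed.
(b)–(d): forbidden (parity).
(c)–(d): allowed.
Allowed pairs: 2 of 6.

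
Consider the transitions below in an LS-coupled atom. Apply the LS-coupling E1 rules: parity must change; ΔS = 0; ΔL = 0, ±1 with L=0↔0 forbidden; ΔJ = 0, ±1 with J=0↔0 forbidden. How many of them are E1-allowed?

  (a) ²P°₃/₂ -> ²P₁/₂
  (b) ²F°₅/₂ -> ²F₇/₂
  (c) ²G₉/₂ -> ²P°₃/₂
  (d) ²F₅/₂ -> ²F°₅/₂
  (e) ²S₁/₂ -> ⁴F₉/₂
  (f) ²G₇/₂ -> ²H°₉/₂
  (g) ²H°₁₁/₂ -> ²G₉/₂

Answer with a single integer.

(a) allowed
(b) allowed
(c) forbidden (ΔL, ΔJ fail)
(d) allowed
(e) forbidden (parity, ΔS, ΔL, ΔJ fail)
(f) allowed
(g) allowed
Total allowed: 5 of 7.

5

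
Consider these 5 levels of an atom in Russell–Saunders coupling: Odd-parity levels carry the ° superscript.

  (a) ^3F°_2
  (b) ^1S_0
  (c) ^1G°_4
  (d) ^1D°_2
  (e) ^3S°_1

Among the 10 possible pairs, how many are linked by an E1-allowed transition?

0

(a)–(b): forbidden (ΔS, ΔL, ΔJ).
(a)–(c): forbidden (parity, ΔS, ΔJ).
(a)–(d): forbidden (parity, ΔS).
(a)–(e): forbidden (parity, ΔL).
(b)–(c): forbidden (ΔL, ΔJ).
(b)–(d): forbidden (ΔL, ΔJ).
(b)–(e): forbidden (ΔS, ΔL).
(c)–(d): forbidden (parity, ΔL, ΔJ).
(c)–(e): forbidden (parity, ΔS, ΔL, ΔJ).
(d)–(e): forbidden (parity, ΔS, ΔL).
Allowed pairs: 0 of 10.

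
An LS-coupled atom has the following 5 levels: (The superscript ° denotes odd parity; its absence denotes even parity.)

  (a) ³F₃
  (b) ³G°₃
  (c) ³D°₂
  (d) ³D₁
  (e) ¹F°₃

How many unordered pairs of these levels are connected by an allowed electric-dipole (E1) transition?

(a)–(b): allowed.
(a)–(c): allowed.
(a)–(d): forbidden (parity, ΔJ).
(a)–(e): forbidden (ΔS).
(b)–(c): forbidden (parity, ΔL).
(b)–(d): forbidden (ΔL, ΔJ).
(b)–(e): forbidden (parity, ΔS).
(c)–(d): allowed.
(c)–(e): forbidden (parity, ΔS).
(d)–(e): forbidden (ΔS, ΔJ).
Allowed pairs: 3 of 10.

3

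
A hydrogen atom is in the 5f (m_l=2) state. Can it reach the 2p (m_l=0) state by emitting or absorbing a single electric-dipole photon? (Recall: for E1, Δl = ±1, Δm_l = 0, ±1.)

Initial l = 3, final l = 1, so Δl = -2. E1 requires Δl = ±1: fails.
m_l: 2 → 0 (Δm_l = -2). |Δm_l| ≤ 1 fails.
The transition is electric-dipole forbidden.

forbidden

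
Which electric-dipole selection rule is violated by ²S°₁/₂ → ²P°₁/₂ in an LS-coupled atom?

Reading off the term symbols: S 1/2→1/2, L 0→1, J 1/2→1/2, parity odd→odd.
Parity must change: odd → odd — violated.
ΔL = 0, ±1 (not L=0↔0): L: 0 → 1, ΔL = +1 — satisfied.
ΔS = 0: S: 1/2 → 1/2 — satisfied.
ΔJ = 0, ±1 (not J=0↔0): J: 1/2 → 1/2, ΔJ = +0 — satisfied.

parity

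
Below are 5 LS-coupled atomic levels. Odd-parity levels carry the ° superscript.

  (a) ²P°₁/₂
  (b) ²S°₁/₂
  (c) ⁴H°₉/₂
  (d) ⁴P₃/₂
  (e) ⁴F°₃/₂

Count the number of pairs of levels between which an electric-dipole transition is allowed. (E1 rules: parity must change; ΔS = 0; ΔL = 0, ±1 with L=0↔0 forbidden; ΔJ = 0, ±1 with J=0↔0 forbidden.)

0

(a)–(b): forbidden (parity).
(a)–(c): forbidden (parity, ΔS, ΔL, ΔJ).
(a)–(d): forbidden (ΔS).
(a)–(e): forbidden (parity, ΔS, ΔL).
(b)–(c): forbidden (parity, ΔS, ΔL, ΔJ).
(b)–(d): forbidden (ΔS).
(b)–(e): forbidden (parity, ΔS, ΔL).
(c)–(d): forbidden (ΔL, ΔJ).
(c)–(e): forbidden (parity, ΔL, ΔJ).
(d)–(e): forbidden (ΔL).
Allowed pairs: 0 of 10.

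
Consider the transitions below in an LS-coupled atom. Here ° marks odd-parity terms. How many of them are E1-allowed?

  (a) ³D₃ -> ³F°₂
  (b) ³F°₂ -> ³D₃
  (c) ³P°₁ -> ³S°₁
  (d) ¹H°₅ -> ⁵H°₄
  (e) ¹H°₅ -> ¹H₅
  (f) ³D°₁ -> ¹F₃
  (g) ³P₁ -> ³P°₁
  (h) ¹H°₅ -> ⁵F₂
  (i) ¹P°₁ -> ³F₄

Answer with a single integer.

(a) allowed
(b) allowed
(c) forbidden (parity fails)
(d) forbidden (parity, ΔS fail)
(e) allowed
(f) forbidden (ΔS, ΔJ fail)
(g) allowed
(h) forbidden (ΔS, ΔL, ΔJ fail)
(i) forbidden (ΔS, ΔL, ΔJ fail)
Total allowed: 4 of 9.

4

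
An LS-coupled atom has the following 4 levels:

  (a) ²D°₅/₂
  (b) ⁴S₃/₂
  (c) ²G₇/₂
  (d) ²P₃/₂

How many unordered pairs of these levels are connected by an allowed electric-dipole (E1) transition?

1

(a)–(b): forbidden (ΔS, ΔL).
(a)–(c): forbidden (ΔL).
(a)–(d): allowed.
(b)–(c): forbidden (parity, ΔS, ΔL, ΔJ).
(b)–(d): forbidden (parity, ΔS).
(c)–(d): forbidden (parity, ΔL, ΔJ).
Allowed pairs: 1 of 6.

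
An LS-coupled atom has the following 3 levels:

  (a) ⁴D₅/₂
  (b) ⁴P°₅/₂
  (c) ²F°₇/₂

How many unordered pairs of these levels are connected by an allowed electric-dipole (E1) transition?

(a)–(b): allowed.
(a)–(c): forbidden (ΔS).
(b)–(c): forbidden (parity, ΔS, ΔL).
Allowed pairs: 1 of 3.

1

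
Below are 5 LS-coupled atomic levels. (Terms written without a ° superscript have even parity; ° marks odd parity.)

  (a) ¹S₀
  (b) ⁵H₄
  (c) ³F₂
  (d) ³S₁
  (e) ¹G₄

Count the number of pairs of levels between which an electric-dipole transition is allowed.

(a)–(b): forbidden (parity, ΔS, ΔL, ΔJ).
(a)–(c): forbidden (parity, ΔS, ΔL, ΔJ).
(a)–(d): forbidden (parity, ΔS, ΔL).
(a)–(e): forbidden (parity, ΔL, ΔJ).
(b)–(c): forbidden (parity, ΔS, ΔL, ΔJ).
(b)–(d): forbidden (parity, ΔS, ΔL, ΔJ).
(b)–(e): forbidden (parity, ΔS).
(c)–(d): forbidden (parity, ΔL).
(c)–(e): forbidden (parity, ΔS, ΔJ).
(d)–(e): forbidden (parity, ΔS, ΔL, ΔJ).
Allowed pairs: 0 of 10.

0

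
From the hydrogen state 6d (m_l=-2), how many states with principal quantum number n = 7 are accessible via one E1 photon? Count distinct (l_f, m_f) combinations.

E1 requires Δl = ±1, so l_f ∈ {1, 3}; with 0 ≤ l_f ≤ n_f−1 = 6, the allowed l_f values are {1, 3}.
For l_f = 1: m_f ∈ {m_i−1, m_i, m_i+1} ∩ [−1, 1] = {-1} → 1 state.
For l_f = 3: m_f ∈ {m_i−1, m_i, m_i+1} ∩ [−3, 3] = {-3, -2, -1} → 3 states.
Total: 4.

4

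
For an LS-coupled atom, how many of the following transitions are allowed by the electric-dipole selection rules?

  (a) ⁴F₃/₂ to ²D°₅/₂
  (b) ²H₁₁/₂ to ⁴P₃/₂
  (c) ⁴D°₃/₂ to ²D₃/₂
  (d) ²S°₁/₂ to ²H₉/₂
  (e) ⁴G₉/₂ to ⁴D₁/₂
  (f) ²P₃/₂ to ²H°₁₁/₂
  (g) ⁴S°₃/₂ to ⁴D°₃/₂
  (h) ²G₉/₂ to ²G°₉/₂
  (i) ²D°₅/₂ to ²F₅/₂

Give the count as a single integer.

(a) forbidden (ΔS fails)
(b) forbidden (parity, ΔS, ΔL, ΔJ fail)
(c) forbidden (ΔS fails)
(d) forbidden (ΔL, ΔJ fail)
(e) forbidden (parity, ΔL, ΔJ fail)
(f) forbidden (ΔL, ΔJ fail)
(g) forbidden (parity, ΔL fail)
(h) allowed
(i) allowed
Total allowed: 2 of 9.

2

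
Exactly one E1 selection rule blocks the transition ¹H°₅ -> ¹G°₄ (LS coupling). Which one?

parity

Reading off the term symbols: S 0→0, L 5→4, J 5→4, parity odd→odd.
ΔJ = 0, ±1 (not J=0↔0): J: 5 → 4, ΔJ = -1 — ok.
Parity must change: odd → odd — fails.
ΔS = 0: S: 0 → 0 — ok.
ΔL = 0, ±1 (not L=0↔0): L: 5 → 4, ΔL = -1 — ok.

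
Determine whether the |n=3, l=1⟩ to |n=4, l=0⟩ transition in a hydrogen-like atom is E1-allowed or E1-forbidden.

allowed

Initial l = 1, final l = 0, so Δl = -1. E1 requires Δl = ±1: ok.
All E1 selection rules are satisfied.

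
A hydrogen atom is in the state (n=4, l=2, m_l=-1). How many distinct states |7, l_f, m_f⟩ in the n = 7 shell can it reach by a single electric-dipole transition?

E1 requires Δl = ±1, so l_f ∈ {1, 3}; with 0 ≤ l_f ≤ n_f−1 = 6, the allowed l_f values are {1, 3}.
For l_f = 1: m_f ∈ {m_i−1, m_i, m_i+1} ∩ [−1, 1] = {-1, 0} → 2 states.
For l_f = 3: m_f ∈ {m_i−1, m_i, m_i+1} ∩ [−3, 3] = {-2, -1, 0} → 3 states.
Total: 5.

5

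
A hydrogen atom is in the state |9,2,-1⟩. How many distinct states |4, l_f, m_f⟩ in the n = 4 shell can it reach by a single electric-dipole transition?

5

E1 requires Δl = ±1, so l_f ∈ {1, 3}; with 0 ≤ l_f ≤ n_f−1 = 3, the allowed l_f values are {1, 3}.
For l_f = 1: m_f ∈ {m_i−1, m_i, m_i+1} ∩ [−1, 1] = {-1, 0} → 2 states.
For l_f = 3: m_f ∈ {m_i−1, m_i, m_i+1} ∩ [−3, 3] = {-2, -1, 0} → 3 states.
Total: 5.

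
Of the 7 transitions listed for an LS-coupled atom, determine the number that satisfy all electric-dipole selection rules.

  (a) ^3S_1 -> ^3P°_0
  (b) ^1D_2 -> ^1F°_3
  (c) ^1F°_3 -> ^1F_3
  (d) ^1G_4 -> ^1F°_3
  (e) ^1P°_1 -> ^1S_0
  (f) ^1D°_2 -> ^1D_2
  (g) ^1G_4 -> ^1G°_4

7

(a) allowed
(b) allowed
(c) allowed
(d) allowed
(e) allowed
(f) allowed
(g) allowed
Total allowed: 7 of 7.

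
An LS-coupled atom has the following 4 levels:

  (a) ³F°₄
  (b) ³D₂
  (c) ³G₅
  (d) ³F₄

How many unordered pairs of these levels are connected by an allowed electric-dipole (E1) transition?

2

(a)–(b): forbidden (ΔJ).
(a)–(c): allowed.
(a)–(d): allowed.
(b)–(c): forbidden (parity, ΔL, ΔJ).
(b)–(d): forbidden (parity, ΔJ).
(c)–(d): forbidden (parity).
Allowed pairs: 2 of 6.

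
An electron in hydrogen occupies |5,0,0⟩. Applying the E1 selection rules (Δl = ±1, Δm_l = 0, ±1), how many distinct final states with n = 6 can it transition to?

E1 requires Δl = ±1, so l_f ∈ {-1, 1}; with 0 ≤ l_f ≤ n_f−1 = 5, the allowed l_f values are {1}.
For l_f = 1: m_f ∈ {m_i−1, m_i, m_i+1} ∩ [−1, 1] = {-1, 0, 1} → 3 states.
Total: 3.

3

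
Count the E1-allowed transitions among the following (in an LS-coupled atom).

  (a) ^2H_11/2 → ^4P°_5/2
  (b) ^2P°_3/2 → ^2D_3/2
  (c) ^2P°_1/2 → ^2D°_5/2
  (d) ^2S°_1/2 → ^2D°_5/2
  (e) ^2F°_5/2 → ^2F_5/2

2

(a) forbidden (ΔS, ΔL, ΔJ fail)
(b) allowed
(c) forbidden (parity, ΔJ fail)
(d) forbidden (parity, ΔL, ΔJ fail)
(e) allowed
Total allowed: 2 of 5.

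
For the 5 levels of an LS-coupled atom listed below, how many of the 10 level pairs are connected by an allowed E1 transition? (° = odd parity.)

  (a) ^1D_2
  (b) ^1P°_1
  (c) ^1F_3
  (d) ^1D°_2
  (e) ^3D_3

3

(a)–(b): allowed.
(a)–(c): forbidden (parity).
(a)–(d): allowed.
(a)–(e): forbidden (parity, ΔS).
(b)–(c): forbidden (ΔL, ΔJ).
(b)–(d): forbidden (parity).
(b)–(e): forbidden (ΔS, ΔJ).
(c)–(d): allowed.
(c)–(e): forbidden (parity, ΔS).
(d)–(e): forbidden (ΔS).
Allowed pairs: 3 of 10.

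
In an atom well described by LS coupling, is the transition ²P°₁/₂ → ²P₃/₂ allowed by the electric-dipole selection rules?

allowed

Reading off the term symbols: S 1/2→1/2, L 1→1, J 1/2→3/2, parity odd→even.
Parity must change: odd → even — passes.
ΔS = 0: S: 1/2 → 1/2 — passes.
ΔL = 0, ±1 (not L=0↔0): L: 1 → 1, ΔL = +0 — passes.
ΔJ = 0, ±1 (not J=0↔0): J: 1/2 → 3/2, ΔJ = +1 — passes.
All four E1 rules are satisfied.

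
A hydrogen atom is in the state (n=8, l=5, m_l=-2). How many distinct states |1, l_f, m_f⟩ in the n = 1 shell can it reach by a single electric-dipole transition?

E1 requires l_f ∈ {4, 6}, but neither lies in [0, 0], so no final state is reachable.
Total: 0.

0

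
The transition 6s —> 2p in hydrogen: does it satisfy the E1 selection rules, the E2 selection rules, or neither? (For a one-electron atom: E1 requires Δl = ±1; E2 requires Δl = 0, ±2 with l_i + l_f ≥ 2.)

E1

Δl = 1 − 0 = +1; l_i + l_f = 1.
E1 (Δl = ±1): satisfied.
E2 (Δl = 0,±2, l_i+l_f ≥ 2): not satisfied.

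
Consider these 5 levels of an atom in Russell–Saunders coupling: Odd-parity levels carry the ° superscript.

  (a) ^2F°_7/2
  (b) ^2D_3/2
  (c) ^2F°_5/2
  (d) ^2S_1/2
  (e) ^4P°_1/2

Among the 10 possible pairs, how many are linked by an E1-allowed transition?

1

(a)–(b): forbidden (ΔJ).
(a)–(c): forbidden (parity).
(a)–(d): forbidden (ΔL, ΔJ).
(a)–(e): forbidden (parity, ΔS, ΔL, ΔJ).
(b)–(c): allowed.
(b)–(d): forbidden (parity, ΔL).
(b)–(e): forbidden (ΔS).
(c)–(d): forbidden (ΔL, ΔJ).
(c)–(e): forbidden (parity, ΔS, ΔL, ΔJ).
(d)–(e): forbidden (ΔS).
Allowed pairs: 1 of 10.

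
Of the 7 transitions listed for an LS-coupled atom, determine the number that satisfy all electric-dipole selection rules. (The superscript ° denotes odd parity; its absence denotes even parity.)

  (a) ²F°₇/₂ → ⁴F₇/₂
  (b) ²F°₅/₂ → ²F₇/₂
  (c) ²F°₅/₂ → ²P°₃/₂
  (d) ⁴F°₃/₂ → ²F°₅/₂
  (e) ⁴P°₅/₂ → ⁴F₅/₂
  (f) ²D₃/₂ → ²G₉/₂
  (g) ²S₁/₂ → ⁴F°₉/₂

(a) forbidden (ΔS fails)
(b) allowed
(c) forbidden (parity, ΔL fail)
(d) forbidden (parity, ΔS fail)
(e) forbidden (ΔL fails)
(f) forbidden (parity, ΔL, ΔJ fail)
(g) forbidden (ΔS, ΔL, ΔJ fail)
Total allowed: 1 of 7.

1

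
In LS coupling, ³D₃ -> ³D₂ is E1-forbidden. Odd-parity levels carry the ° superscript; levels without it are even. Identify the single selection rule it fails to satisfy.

parity

ΔJ = 0, ±1 (not J=0↔0): J: 3 → 2, ΔJ = -1 — ✓.
Parity must change: even → even — ✗.
ΔS = 0: S: 1 → 1 — ✓.
ΔL = 0, ±1 (not L=0↔0): L: 2 → 2, ΔL = +0 — ✓.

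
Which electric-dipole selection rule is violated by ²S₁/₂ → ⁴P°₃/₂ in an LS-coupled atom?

the ΔS = 0 rule

Parity must change: even → odd — satisfied.
ΔS = 0: S: 1/2 → 3/2 — violated.
ΔL = 0, ±1 (not L=0↔0): L: 0 → 1, ΔL = +1 — satisfied.
ΔJ = 0, ±1 (not J=0↔0): J: 1/2 → 3/2, ΔJ = +1 — satisfied.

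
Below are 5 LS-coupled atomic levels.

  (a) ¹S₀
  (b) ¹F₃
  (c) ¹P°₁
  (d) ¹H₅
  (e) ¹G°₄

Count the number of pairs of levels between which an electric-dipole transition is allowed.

3

(a)–(b): forbidden (parity, ΔL, ΔJ).
(a)–(c): allowed.
(a)–(d): forbidden (parity, ΔL, ΔJ).
(a)–(e): forbidden (ΔL, ΔJ).
(b)–(c): forbidden (ΔL, ΔJ).
(b)–(d): forbidden (parity, ΔL, ΔJ).
(b)–(e): allowed.
(c)–(d): forbidden (ΔL, ΔJ).
(c)–(e): forbidden (parity, ΔL, ΔJ).
(d)–(e): allowed.
Allowed pairs: 3 of 10.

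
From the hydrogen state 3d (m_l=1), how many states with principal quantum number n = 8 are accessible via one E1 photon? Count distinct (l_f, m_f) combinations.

5

E1 requires Δl = ±1, so l_f ∈ {1, 3}; with 0 ≤ l_f ≤ n_f−1 = 7, the allowed l_f values are {1, 3}.
For l_f = 1: m_f ∈ {m_i−1, m_i, m_i+1} ∩ [−1, 1] = {0, 1} → 2 states.
For l_f = 3: m_f ∈ {m_i−1, m_i, m_i+1} ∩ [−3, 3] = {0, 1, 2} → 3 states.
Total: 5.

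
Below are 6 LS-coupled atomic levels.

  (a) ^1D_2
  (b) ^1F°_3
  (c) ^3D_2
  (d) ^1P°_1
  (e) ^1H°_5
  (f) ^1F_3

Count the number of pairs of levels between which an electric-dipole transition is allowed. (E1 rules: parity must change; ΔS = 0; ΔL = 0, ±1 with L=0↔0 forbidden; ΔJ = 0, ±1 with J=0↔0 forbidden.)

3

(a)–(b): allowed.
(a)–(c): forbidden (parity, ΔS).
(a)–(d): allowed.
(a)–(e): forbidden (ΔL, ΔJ).
(a)–(f): forbidden (parity).
(b)–(c): forbidden (ΔS).
(b)–(d): forbidden (parity, ΔL, ΔJ).
(b)–(e): forbidden (parity, ΔL, ΔJ).
(b)–(f): allowed.
(c)–(d): forbidden (ΔS).
(c)–(e): forbidden (ΔS, ΔL, ΔJ).
(c)–(f): forbidden (parity, ΔS).
(d)–(e): forbidden (parity, ΔL, ΔJ).
(d)–(f): forbidden (ΔL, ΔJ).
(e)–(f): forbidden (ΔL, ΔJ).
Allowed pairs: 3 of 15.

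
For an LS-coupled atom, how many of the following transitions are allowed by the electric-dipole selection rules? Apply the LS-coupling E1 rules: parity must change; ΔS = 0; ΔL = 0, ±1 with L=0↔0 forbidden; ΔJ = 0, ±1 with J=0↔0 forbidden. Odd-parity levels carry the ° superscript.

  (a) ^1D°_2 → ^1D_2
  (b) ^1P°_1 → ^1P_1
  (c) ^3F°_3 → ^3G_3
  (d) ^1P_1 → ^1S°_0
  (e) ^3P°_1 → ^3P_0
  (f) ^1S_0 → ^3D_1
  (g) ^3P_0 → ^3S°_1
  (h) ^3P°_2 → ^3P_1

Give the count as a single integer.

7

(a) allowed
(b) allowed
(c) allowed
(d) allowed
(e) allowed
(f) forbidden (parity, ΔS, ΔL fail)
(g) allowed
(h) allowed
Total allowed: 7 of 8.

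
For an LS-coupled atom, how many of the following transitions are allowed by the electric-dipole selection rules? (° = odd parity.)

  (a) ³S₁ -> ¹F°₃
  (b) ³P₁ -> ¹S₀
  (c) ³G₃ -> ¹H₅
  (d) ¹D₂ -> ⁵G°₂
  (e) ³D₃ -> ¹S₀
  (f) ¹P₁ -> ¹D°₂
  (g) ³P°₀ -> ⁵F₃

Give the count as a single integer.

1

(a) forbidden (ΔS, ΔL, ΔJ fail)
(b) forbidden (parity, ΔS fail)
(c) forbidden (parity, ΔS, ΔJ fail)
(d) forbidden (ΔS, ΔL fail)
(e) forbidden (parity, ΔS, ΔL, ΔJ fail)
(f) allowed
(g) forbidden (ΔS, ΔL, ΔJ fail)
Total allowed: 1 of 7.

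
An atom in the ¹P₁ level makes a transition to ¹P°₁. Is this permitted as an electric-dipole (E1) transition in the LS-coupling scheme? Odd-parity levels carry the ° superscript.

allowed

Parity must change: even → odd — passes.
ΔS = 0: S: 0 → 0 — passes.
ΔL = 0, ±1 (not L=0↔0): L: 1 → 1, ΔL = +0 — passes.
ΔJ = 0, ±1 (not J=0↔0): J: 1 → 1, ΔJ = +0 — passes.
All four E1 rules are satisfied.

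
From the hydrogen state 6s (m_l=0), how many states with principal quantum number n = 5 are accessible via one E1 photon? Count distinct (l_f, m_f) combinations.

E1 requires Δl = ±1, so l_f ∈ {-1, 1}; with 0 ≤ l_f ≤ n_f−1 = 4, the allowed l_f values are {1}.
For l_f = 1: m_f ∈ {m_i−1, m_i, m_i+1} ∩ [−1, 1] = {-1, 0, 1} → 3 states.
Total: 3.

3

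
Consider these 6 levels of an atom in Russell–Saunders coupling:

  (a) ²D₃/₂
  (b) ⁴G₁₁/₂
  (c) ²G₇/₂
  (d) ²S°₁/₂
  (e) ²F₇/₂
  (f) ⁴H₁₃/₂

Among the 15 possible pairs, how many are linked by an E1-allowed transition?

(a)–(b): forbidden (parity, ΔS, ΔL, ΔJ).
(a)–(c): forbidden (parity, ΔL, ΔJ).
(a)–(d): forbidden (ΔL).
(a)–(e): forbidden (parity, ΔJ).
(a)–(f): forbidden (parity, ΔS, ΔL, ΔJ).
(b)–(c): forbidden (parity, ΔS, ΔJ).
(b)–(d): forbidden (ΔS, ΔL, ΔJ).
(b)–(e): forbidden (parity, ΔS, ΔJ).
(b)–(f): forbidden (parity).
(c)–(d): forbidden (ΔL, ΔJ).
(c)–(e): forbidden (parity).
(c)–(f): forbidden (parity, ΔS, ΔJ).
(d)–(e): forbidden (ΔL, ΔJ).
(d)–(f): forbidden (ΔS, ΔL, ΔJ).
(e)–(f): forbidden (parity, ΔS, ΔL, ΔJ).
Allowed pairs: 0 of 15.

0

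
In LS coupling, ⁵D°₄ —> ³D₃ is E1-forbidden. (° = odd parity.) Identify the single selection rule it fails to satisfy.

Parity must change: odd → even — passes.
ΔS = 0: S: 2 → 1 — fails.
ΔL = 0, ±1 (not L=0↔0): L: 2 → 2, ΔL = +0 — passes.
ΔJ = 0, ±1 (not J=0↔0): J: 4 → 3, ΔJ = -1 — passes.

the ΔS = 0 rule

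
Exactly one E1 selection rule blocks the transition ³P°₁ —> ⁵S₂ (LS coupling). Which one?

the ΔS = 0 rule

ΔL = 0, ±1 (not L=0↔0): L: 1 → 0, ΔL = -1 — ✓.
ΔS = 0: S: 1 → 2 — ✗.
Parity must change: odd → even — ✓.
ΔJ = 0, ±1 (not J=0↔0): J: 1 → 2, ΔJ = +1 — ✓.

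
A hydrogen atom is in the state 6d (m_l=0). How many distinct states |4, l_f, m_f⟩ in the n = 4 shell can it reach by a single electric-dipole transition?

E1 requires Δl = ±1, so l_f ∈ {1, 3}; with 0 ≤ l_f ≤ n_f−1 = 3, the allowed l_f values are {1, 3}.
For l_f = 1: m_f ∈ {m_i−1, m_i, m_i+1} ∩ [−1, 1] = {-1, 0, 1} → 3 states.
For l_f = 3: m_f ∈ {m_i−1, m_i, m_i+1} ∩ [−3, 3] = {-1, 0, 1} → 3 states.
Total: 6.

6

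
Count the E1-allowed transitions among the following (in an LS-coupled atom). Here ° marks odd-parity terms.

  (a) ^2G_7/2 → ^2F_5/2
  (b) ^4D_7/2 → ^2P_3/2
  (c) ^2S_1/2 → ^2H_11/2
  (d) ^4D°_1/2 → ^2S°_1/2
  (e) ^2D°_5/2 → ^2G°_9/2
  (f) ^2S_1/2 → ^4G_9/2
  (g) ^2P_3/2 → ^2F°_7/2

0

(a) forbidden (parity fails)
(b) forbidden (parity, ΔS, ΔJ fail)
(c) forbidden (parity, ΔL, ΔJ fail)
(d) forbidden (parity, ΔS, ΔL fail)
(e) forbidden (parity, ΔL, ΔJ fail)
(f) forbidden (parity, ΔS, ΔL, ΔJ fail)
(g) forbidden (ΔL, ΔJ fail)
Total allowed: 0 of 7.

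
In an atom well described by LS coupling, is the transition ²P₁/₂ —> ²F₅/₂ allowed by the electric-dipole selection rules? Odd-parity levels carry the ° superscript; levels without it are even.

ΔJ = 0, ±1 (not J=0↔0): J: 1/2 → 5/2, ΔJ = +2 — violated.
ΔS = 0: S: 1/2 → 1/2 — satisfied.
ΔL = 0, ±1 (not L=0↔0): L: 1 → 3, ΔL = +2 — violated.
Parity must change: even → even — violated.
Rule(s) violated: parity, ΔL, ΔJ.

forbidden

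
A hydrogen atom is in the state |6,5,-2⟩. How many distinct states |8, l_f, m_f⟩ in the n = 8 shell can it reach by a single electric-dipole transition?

E1 requires Δl = ±1, so l_f ∈ {4, 6}; with 0 ≤ l_f ≤ n_f−1 = 7, the allowed l_f values are {4, 6}.
For l_f = 4: m_f ∈ {m_i−1, m_i, m_i+1} ∩ [−4, 4] = {-3, -2, -1} → 3 states.
For l_f = 6: m_f ∈ {m_i−1, m_i, m_i+1} ∩ [−6, 6] = {-3, -2, -1} → 3 states.
Total: 6.

6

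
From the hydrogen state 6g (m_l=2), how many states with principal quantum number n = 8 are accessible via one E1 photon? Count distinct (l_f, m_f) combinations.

6

E1 requires Δl = ±1, so l_f ∈ {3, 5}; with 0 ≤ l_f ≤ n_f−1 = 7, the allowed l_f values are {3, 5}.
For l_f = 3: m_f ∈ {m_i−1, m_i, m_i+1} ∩ [−3, 3] = {1, 2, 3} → 3 states.
For l_f = 5: m_f ∈ {m_i−1, m_i, m_i+1} ∩ [−5, 5] = {1, 2, 3} → 3 states.
Total: 6.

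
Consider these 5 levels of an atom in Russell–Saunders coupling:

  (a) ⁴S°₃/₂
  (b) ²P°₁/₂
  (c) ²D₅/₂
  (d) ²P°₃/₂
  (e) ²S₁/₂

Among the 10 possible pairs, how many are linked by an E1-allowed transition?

(a)–(b): forbidden (parity, ΔS).
(a)–(c): forbidden (ΔS, ΔL).
(a)–(d): forbidden (parity, ΔS).
(a)–(e): forbidden (ΔS, ΔL).
(b)–(c): forbidden (ΔJ).
(b)–(d): forbidden (parity).
(b)–(e): allowed.
(c)–(d): allowed.
(c)–(e): forbidden (parity, ΔL, ΔJ).
(d)–(e): allowed.
Allowed pairs: 3 of 10.

3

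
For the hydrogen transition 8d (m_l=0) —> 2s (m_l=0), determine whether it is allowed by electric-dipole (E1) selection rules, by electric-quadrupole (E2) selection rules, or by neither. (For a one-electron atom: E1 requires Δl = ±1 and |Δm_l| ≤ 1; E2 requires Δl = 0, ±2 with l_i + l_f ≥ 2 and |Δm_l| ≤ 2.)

E2

Δl = 0 − 2 = -2; l_i + l_f = 2.
Δm_l = +0.
E1 (Δl = ±1, |Δm_l| ≤ 1): not satisfied.
E2 (Δl = 0,±2, l_i+l_f ≥ 2, |Δm_l| ≤ 2): satisfied.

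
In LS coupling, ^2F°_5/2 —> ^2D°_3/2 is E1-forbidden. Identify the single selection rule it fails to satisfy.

parity

Parity must change: odd → odd — ✗.
ΔS = 0: S: 1/2 → 1/2 — ✓.
ΔL = 0, ±1 (not L=0↔0): L: 3 → 2, ΔL = -1 — ✓.
ΔJ = 0, ±1 (not J=0↔0): J: 5/2 → 3/2, ΔJ = -1 — ✓.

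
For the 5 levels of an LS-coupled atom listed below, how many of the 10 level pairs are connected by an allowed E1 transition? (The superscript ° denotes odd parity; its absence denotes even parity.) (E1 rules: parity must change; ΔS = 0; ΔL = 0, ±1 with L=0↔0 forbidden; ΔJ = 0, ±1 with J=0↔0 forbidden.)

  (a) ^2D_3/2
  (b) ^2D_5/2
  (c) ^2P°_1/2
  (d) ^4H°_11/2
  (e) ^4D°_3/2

1

(a)–(b): forbidden (parity).
(a)–(c): allowed.
(a)–(d): forbidden (ΔS, ΔL, ΔJ).
(a)–(e): forbidden (ΔS).
(b)–(c): forbidden (ΔJ).
(b)–(d): forbidden (ΔS, ΔL, ΔJ).
(b)–(e): forbidden (ΔS).
(c)–(d): forbidden (parity, ΔS, ΔL, ΔJ).
(c)–(e): forbidden (parity, ΔS).
(d)–(e): forbidden (parity, ΔL, ΔJ).
Allowed pairs: 1 of 10.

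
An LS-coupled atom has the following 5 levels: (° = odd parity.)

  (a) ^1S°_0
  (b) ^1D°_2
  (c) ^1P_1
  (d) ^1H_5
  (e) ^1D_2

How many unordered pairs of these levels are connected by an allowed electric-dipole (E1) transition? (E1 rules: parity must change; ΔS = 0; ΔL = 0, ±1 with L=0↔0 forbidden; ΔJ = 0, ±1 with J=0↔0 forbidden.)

3

(a)–(b): forbidden (parity, ΔL, ΔJ).
(a)–(c): allowed.
(a)–(d): forbidden (ΔL, ΔJ).
(a)–(e): forbidden (ΔL, ΔJ).
(b)–(c): allowed.
(b)–(d): forbidden (ΔL, ΔJ).
(b)–(e): allowed.
(c)–(d): forbidden (parity, ΔL, ΔJ).
(c)–(e): forbidden (parity).
(d)–(e): forbidden (parity, ΔL, ΔJ).
Allowed pairs: 3 of 10.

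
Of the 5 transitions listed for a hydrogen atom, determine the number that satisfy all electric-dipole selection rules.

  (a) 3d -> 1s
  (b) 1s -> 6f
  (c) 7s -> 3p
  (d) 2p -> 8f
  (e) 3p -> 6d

(a) forbidden — Δl = -2 (E1 requires Δl = ±1)
(b) forbidden — Δl = +3 (E1 requires Δl = ±1)
(c) allowed
(d) forbidden — Δl = +2 (E1 requires Δl = ±1)
(e) allowed
Total allowed: 2 of 5.

2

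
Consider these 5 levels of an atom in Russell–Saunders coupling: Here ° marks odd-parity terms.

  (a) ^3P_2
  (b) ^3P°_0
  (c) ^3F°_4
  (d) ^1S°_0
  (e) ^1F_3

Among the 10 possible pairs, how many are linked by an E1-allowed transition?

0

(a)–(b): forbidden (ΔJ).
(a)–(c): forbidden (ΔL, ΔJ).
(a)–(d): forbidden (ΔS, ΔJ).
(a)–(e): forbidden (parity, ΔS, ΔL).
(b)–(c): forbidden (parity, ΔL, ΔJ).
(b)–(d): forbidden (parity, ΔS, ΔJ).
(b)–(e): forbidden (ΔS, ΔL, ΔJ).
(c)–(d): forbidden (parity, ΔS, ΔL, ΔJ).
(c)–(e): forbidden (ΔS).
(d)–(e): forbidden (ΔL, ΔJ).
Allowed pairs: 0 of 10.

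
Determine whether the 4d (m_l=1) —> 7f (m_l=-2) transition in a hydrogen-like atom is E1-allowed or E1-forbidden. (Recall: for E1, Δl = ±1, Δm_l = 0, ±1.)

forbidden

Initial l = 2, final l = 3, so Δl = +1. E1 requires Δl = ±1: satisfied.
Δm_l = -2 − (1) = -3. E1 requires Δm_l = 0, ±1: violated.
The transition is electric-dipole forbidden.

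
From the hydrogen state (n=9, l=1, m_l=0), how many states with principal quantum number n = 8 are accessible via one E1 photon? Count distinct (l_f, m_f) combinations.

4

E1 requires Δl = ±1, so l_f ∈ {0, 2}; with 0 ≤ l_f ≤ n_f−1 = 7, the allowed l_f values are {0, 2}.
For l_f = 0: m_f ∈ {m_i−1, m_i, m_i+1} ∩ [−0, 0] = {0} → 1 state.
For l_f = 2: m_f ∈ {m_i−1, m_i, m_i+1} ∩ [−2, 2] = {-1, 0, 1} → 3 states.
Total: 4.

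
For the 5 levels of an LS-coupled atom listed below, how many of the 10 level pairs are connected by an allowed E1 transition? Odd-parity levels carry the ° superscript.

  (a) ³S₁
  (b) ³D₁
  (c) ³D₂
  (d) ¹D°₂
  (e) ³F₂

0

(a)–(b): forbidden (parity, ΔL).
(a)–(c): forbidden (parity, ΔL).
(a)–(d): forbidden (ΔS, ΔL).
(a)–(e): forbidden (parity, ΔL).
(b)–(c): forbidden (parity).
(b)–(d): forbidden (ΔS).
(b)–(e): forbidden (parity).
(c)–(d): forbidden (ΔS).
(c)–(e): forbidden (parity).
(d)–(e): forbidden (ΔS).
Allowed pairs: 0 of 10.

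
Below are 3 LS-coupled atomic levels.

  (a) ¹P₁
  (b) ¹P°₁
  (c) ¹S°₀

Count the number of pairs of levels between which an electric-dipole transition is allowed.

(a)–(b): allowed.
(a)–(c): allowed.
(b)–(c): forbidden (parity).
Allowed pairs: 2 of 3.

2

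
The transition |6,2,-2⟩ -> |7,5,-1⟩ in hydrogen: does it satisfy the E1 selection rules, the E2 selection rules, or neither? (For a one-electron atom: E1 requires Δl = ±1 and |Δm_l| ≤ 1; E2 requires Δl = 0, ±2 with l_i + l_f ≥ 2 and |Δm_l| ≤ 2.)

Δl = 5 − 2 = +3; l_i + l_f = 7.
Δm_l = +1.
E1 (Δl = ±1, |Δm_l| ≤ 1): not satisfied.
E2 (Δl = 0,±2, l_i+l_f ≥ 2, |Δm_l| ≤ 2): not satisfied.

neither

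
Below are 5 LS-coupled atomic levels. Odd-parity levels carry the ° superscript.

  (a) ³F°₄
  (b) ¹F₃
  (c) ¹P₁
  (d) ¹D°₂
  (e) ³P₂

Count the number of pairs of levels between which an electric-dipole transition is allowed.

2

(a)–(b): forbidden (ΔS).
(a)–(c): forbidden (ΔS, ΔL, ΔJ).
(a)–(d): forbidden (parity, ΔS, ΔJ).
(a)–(e): forbidden (ΔL, ΔJ).
(b)–(c): forbidden (parity, ΔL, ΔJ).
(b)–(d): allowed.
(b)–(e): forbidden (parity, ΔS, ΔL).
(c)–(d): allowed.
(c)–(e): forbidden (parity, ΔS).
(d)–(e): forbidden (ΔS).
Allowed pairs: 2 of 10.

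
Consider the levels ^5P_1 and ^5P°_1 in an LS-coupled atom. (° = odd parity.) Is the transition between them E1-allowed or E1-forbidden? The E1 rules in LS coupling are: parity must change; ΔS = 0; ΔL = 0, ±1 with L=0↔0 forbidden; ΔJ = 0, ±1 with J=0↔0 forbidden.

allowed

Reading off the term symbols: S 2→2, L 1→1, J 1→1, parity even→odd.
Parity must change: even → odd — passes.
ΔS = 0: S: 2 → 2 — passes.
ΔL = 0, ±1 (not L=0↔0): L: 1 → 1, ΔL = +0 — passes.
ΔJ = 0, ±1 (not J=0↔0): J: 1 → 1, ΔJ = +0 — passes.
All four E1 rules are satisfied.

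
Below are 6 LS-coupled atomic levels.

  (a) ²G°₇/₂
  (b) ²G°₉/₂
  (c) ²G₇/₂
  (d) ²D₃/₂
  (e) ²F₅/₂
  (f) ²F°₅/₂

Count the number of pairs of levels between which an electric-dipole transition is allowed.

(a)–(b): forbidden (parity).
(a)–(c): allowed.
(a)–(d): forbidden (ΔL, ΔJ).
(a)–(e): allowed.
(a)–(f): forbidden (parity).
(b)–(c): allowed.
(b)–(d): forbidden (ΔL, ΔJ).
(b)–(e): forbidden (ΔJ).
(b)–(f): forbidden (parity, ΔJ).
(c)–(d): forbidden (parity, ΔL, ΔJ).
(c)–(e): forbidden (parity).
(c)–(f): allowed.
(d)–(e): forbidden (parity).
(d)–(f): allowed.
(e)–(f): allowed.
Allowed pairs: 6 of 15.

6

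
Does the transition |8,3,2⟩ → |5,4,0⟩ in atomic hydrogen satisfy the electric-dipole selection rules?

Δl = 4 − 3 = +1; the E1 rule Δl = ±1 is ✓.
Δm_l = 0 − (2) = -2. E1 requires Δm_l = 0, ±1: ✗.
The transition is electric-dipole forbidden.

forbidden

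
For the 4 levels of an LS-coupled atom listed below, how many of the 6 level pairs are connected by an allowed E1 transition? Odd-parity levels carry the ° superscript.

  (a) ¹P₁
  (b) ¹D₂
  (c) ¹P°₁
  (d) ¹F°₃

3

(a)–(b): forbidden (parity).
(a)–(c): allowed.
(a)–(d): forbidden (ΔL, ΔJ).
(b)–(c): allowed.
(b)–(d): allowed.
(c)–(d): forbidden (parity, ΔL, ΔJ).
Allowed pairs: 3 of 6.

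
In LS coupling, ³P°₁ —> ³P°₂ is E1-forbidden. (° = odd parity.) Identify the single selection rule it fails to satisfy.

Parity must change: odd → odd — ✗.
ΔS = 0: S: 1 → 1 — ✓.
ΔL = 0, ±1 (not L=0↔0): L: 1 → 1, ΔL = +0 — ✓.
ΔJ = 0, ±1 (not J=0↔0): J: 1 → 2, ΔJ = +1 — ✓.

parity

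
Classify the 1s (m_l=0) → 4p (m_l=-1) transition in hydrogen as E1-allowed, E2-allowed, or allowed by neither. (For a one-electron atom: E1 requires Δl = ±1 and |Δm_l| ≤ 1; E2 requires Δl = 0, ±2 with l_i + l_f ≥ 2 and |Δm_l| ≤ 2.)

Δl = 1 − 0 = +1; l_i + l_f = 1.
Δm_l = -1.
E1 (Δl = ±1, |Δm_l| ≤ 1): satisfied.
E2 (Δl = 0,±2, l_i+l_f ≥ 2, |Δm_l| ≤ 2): not satisfied.

E1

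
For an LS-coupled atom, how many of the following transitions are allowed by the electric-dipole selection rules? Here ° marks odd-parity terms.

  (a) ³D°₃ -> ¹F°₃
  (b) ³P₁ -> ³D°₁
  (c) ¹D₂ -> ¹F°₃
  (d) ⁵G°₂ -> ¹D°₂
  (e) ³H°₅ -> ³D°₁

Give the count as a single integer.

(a) forbidden (parity, ΔS fail)
(b) allowed
(c) allowed
(d) forbidden (parity, ΔS, ΔL fail)
(e) forbidden (parity, ΔL, ΔJ fail)
Total allowed: 2 of 5.

2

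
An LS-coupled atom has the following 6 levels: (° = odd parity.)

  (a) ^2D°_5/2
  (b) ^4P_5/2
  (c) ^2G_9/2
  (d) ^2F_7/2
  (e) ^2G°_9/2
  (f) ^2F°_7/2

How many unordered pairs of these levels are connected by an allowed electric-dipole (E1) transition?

5

(a)–(b): forbidden (ΔS).
(a)–(c): forbidden (ΔL, ΔJ).
(a)–(d): allowed.
(a)–(e): forbidden (parity, ΔL, ΔJ).
(a)–(f): forbidden (parity).
(b)–(c): forbidden (parity, ΔS, ΔL, ΔJ).
(b)–(d): forbidden (parity, ΔS, ΔL).
(b)–(e): forbidden (ΔS, ΔL, ΔJ).
(b)–(f): forbidden (ΔS, ΔL).
(c)–(d): forbidden (parity).
(c)–(e): allowed.
(c)–(f): allowed.
(d)–(e): allowed.
(d)–(f): allowed.
(e)–(f): forbidden (parity).
Allowed pairs: 5 of 15.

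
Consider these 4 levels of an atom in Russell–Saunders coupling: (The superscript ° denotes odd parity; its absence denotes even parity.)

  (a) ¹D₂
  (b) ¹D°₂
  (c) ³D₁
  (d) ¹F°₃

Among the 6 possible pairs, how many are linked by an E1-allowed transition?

2

(a)–(b): allowed.
(a)–(c): forbidden (parity, ΔS).
(a)–(d): allowed.
(b)–(c): forbidden (ΔS).
(b)–(d): forbidden (parity).
(c)–(d): forbidden (ΔS, ΔJ).
Allowed pairs: 2 of 6.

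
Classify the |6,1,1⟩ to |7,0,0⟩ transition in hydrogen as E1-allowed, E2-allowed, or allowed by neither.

Δl = 0 − 1 = -1; l_i + l_f = 1.
Δm_l = -1.
E1 (Δl = ±1, |Δm_l| ≤ 1): satisfied.
E2 (Δl = 0,±2, l_i+l_f ≥ 2, |Δm_l| ≤ 2): not satisfied.

E1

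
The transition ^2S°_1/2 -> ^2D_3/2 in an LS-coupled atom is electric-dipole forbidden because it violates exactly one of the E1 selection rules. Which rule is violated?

Reading off the term symbols: S 1/2→1/2, L 0→2, J 1/2→3/2, parity odd→even.
ΔJ = 0, ±1 (not J=0↔0): J: 1/2 → 3/2, ΔJ = +1 — ✓.
ΔL = 0, ±1 (not L=0↔0): L: 0 → 2, ΔL = +2 — ✗.
ΔS = 0: S: 1/2 → 1/2 — ✓.
Parity must change: odd → even — ✓.

the ΔL = 0, ±1 rule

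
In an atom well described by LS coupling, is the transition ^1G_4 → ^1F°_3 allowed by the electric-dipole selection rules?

ΔJ = 0, ±1 (not J=0↔0): J: 4 → 3, ΔJ = -1 — ok.
ΔL = 0, ±1 (not L=0↔0): L: 4 → 3, ΔL = -1 — ok.
ΔS = 0: S: 0 → 0 — ok.
Parity must change: even → odd — ok.
All four E1 rules are satisfied.

allowed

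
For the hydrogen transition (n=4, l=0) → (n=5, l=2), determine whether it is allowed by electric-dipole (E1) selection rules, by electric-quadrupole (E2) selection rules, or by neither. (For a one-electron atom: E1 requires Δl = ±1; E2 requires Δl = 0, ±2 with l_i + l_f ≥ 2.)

E2

Δl = 2 − 0 = +2; l_i + l_f = 2.
E1 (Δl = ±1): not satisfied.
E2 (Δl = 0,±2, l_i+l_f ≥ 2): satisfied.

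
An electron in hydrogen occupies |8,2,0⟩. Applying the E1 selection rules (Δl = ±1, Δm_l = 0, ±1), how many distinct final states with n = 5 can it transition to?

E1 requires Δl = ±1, so l_f ∈ {1, 3}; with 0 ≤ l_f ≤ n_f−1 = 4, the allowed l_f values are {1, 3}.
For l_f = 1: m_f ∈ {m_i−1, m_i, m_i+1} ∩ [−1, 1] = {-1, 0, 1} → 3 states.
For l_f = 3: m_f ∈ {m_i−1, m_i, m_i+1} ∩ [−3, 3] = {-1, 0, 1} → 3 states.
Total: 6.

6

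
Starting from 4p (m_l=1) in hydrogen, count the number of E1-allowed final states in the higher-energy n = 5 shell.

E1 requires Δl = ±1, so l_f ∈ {0, 2}; with 0 ≤ l_f ≤ n_f−1 = 4, the allowed l_f values are {0, 2}.
For l_f = 0: m_f ∈ {m_i−1, m_i, m_i+1} ∩ [−0, 0] = {0} → 1 state.
For l_f = 2: m_f ∈ {m_i−1, m_i, m_i+1} ∩ [−2, 2] = {0, 1, 2} → 3 states.
Total: 4.

4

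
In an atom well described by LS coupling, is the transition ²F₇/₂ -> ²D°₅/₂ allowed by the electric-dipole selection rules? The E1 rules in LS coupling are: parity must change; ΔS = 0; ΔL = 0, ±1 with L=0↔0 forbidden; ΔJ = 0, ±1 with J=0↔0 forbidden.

allowed

Parity must change: even → odd — satisfied.
ΔS = 0: S: 1/2 → 1/2 — satisfied.
ΔL = 0, ±1 (not L=0↔0): L: 3 → 2, ΔL = -1 — satisfied.
ΔJ = 0, ±1 (not J=0↔0): J: 7/2 → 5/2, ΔJ = -1 — satisfied.
All four E1 rules are satisfied.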